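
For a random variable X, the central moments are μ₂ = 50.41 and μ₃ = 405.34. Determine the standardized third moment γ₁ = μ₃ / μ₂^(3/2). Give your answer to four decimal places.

1.1325

σ = √μ₂ = √50.41 = 7.10000
σ³ = μ₂^(3/2) = 357.91100
γ₁ = μ₃/σ³ = 405.34 / 357.91100 ≈ 1.1325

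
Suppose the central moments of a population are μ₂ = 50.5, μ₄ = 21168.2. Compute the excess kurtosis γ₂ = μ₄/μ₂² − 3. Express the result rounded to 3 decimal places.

μ₂² = 50.5² = 2550.25000
μ₄/μ₂² = 21168.2 / 2550.25000 = 8.30044
γ₂ = 8.30044 − 3 ≈ 5.300

5.300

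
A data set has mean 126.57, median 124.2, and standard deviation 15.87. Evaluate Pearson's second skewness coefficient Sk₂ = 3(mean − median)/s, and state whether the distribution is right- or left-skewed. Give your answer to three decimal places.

0.448, right-skewed

Sk₂ = 3(126.57 − 124.2) / 15.87 = 3 × 2.3700 / 15.87
    = 7.1100 / 15.87 ≈ 0.448
Sk₂ > 0 ⇒ mean > median ⇒ right-skewed (positive skew).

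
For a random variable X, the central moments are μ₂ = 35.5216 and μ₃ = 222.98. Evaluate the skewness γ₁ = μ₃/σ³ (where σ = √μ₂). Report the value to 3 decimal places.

1.053

σ = √μ₂ = √35.5216 = 5.96000
σ³ = μ₂^(3/2) = 211.70874
γ₁ = μ₃/σ³ = 222.98 / 211.70874 ≈ 1.053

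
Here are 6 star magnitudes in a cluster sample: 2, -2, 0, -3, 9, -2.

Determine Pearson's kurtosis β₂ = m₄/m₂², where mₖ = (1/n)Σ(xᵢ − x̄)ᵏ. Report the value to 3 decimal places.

3.106

x̄ = 0.6667
Σ(xᵢ − x̄)² = 99.3333 ⇒ m₂ = 16.55556
Σ(xᵢ − x̄)⁴ = 5107.7778 ⇒ m₄ = 851.29630
m₂² = 274.08642
β₂ = m₄/m₂² = 851.29630 / 274.08642 ≈ 3.106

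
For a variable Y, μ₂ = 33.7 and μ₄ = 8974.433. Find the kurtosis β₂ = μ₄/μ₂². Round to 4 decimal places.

μ₂² = 33.7² = 1135.69000
μ₄/μ₂² = 8974.433 / 1135.69000 = 7.90219
β₂ ≈ 7.9022

7.9022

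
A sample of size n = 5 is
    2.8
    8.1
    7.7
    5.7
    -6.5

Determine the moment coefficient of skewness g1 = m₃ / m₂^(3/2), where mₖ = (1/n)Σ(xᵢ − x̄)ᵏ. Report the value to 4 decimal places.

-1.0912

x̄ = (2.8 + 8.1 + 7.7 + 5.7 - 6.5) / 5 = 3.5600
deviations (xᵢ − x̄): -0.7600, 4.5400, 4.1400, 2.1400, -10.0600
Σ(xᵢ − x̄)² = 144.1120 ⇒ m₂ = 144.1120/5 = 28.82240
Σ(xᵢ − x̄)³ = -844.2122 ⇒ m₃ = -844.2122/5 = -168.84245
m₂^(3/2) = 28.82240^(1.5) = 154.73737
g1 = m₃ / m₂^(3/2) = -168.84245 / 154.73737 ≈ -1.0912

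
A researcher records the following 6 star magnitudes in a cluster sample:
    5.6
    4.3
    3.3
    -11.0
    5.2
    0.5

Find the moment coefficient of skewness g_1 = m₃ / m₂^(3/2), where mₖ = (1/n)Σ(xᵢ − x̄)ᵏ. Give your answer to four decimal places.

-1.4853

x̄ = (5.6 + 4.3 + 3.3 - 11.0 + 5.2 + 0.5) / 6 = 1.3167
deviations (xᵢ − x̄): 4.2833, 2.9833, 1.9833, -12.3167, 3.8833, -0.8167
Σ(xᵢ − x̄)² = 198.6283 ⇒ m₂ = 198.6283/6 = 33.10472
Σ(xᵢ − x̄)³ = -1697.4844 ⇒ m₃ = -1697.4844/6 = -282.91407
m₂^(3/2) = 33.10472^(1.5) = 190.47366
g_1 = m₃ / m₂^(3/2) = -282.91407 / 190.47366 ≈ -1.4853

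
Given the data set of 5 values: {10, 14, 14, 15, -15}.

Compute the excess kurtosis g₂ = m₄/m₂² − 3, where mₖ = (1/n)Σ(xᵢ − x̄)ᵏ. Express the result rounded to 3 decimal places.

0.132

x̄ = 7.6000
Σ(xᵢ − x̄)² = 653.2000 ⇒ m₂ = 130.64000
Σ(xᵢ − x̄)⁴ = 267263.0560 ⇒ m₄ = 53452.61120
m₂² = 17066.80960
g₂ = m₄/m₂² − 3 = 3.13196 − 3 ≈ 0.132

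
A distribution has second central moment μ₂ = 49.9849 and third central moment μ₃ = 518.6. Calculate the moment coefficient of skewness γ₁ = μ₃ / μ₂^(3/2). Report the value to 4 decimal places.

σ = √μ₂ = √49.9849 = 7.07000
σ³ = μ₂^(3/2) = 353.39324
γ₁ = μ₃/σ³ = 518.6 / 353.39324 ≈ 1.4675

1.4675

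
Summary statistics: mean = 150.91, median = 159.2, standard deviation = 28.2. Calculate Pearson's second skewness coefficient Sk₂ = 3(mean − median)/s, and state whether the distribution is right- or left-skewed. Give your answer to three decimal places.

Sk₂ = 3(150.91 − 159.2) / 28.2 = 3 × -8.2900 / 28.2
    = -24.8700 / 28.2 ≈ -0.882
Sk₂ < 0 ⇒ mean < median ⇒ left-skewed (negative skew).

-0.882, left-skewed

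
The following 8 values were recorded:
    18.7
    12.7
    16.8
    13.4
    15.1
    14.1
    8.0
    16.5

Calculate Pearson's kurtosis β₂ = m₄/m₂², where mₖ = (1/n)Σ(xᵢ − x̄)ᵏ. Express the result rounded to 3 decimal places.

3.046

x̄ = 14.4125
Σ(xᵢ − x̄)² = 74.0887 ⇒ m₂ = 9.26109
Σ(xᵢ − x̄)⁴ = 2090.1546 ⇒ m₄ = 261.26933
m₂² = 85.76786
β₂ = m₄/m₂² = 261.26933 / 85.76786 ≈ 3.046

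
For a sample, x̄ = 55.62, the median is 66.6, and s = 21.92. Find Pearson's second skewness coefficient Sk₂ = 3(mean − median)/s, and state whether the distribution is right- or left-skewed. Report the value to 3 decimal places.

Sk₂ = 3(55.62 − 66.6) / 21.92 = 3 × -10.9800 / 21.92
    = -32.9400 / 21.92 ≈ -1.503
Sk₂ < 0 ⇒ mean < median ⇒ left-skewed (negative skew).

-1.503, left-skewed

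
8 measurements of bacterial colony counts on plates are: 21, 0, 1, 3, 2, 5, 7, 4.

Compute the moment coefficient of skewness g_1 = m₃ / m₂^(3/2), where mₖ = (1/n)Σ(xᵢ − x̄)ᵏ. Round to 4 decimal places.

1.7932

x̄ = (21 + 0 + 1 + 3 + 2 + 5 + 7 + 4) / 8 = 5.3750
deviations (xᵢ − x̄): 15.6250, -5.3750, -4.3750, -2.3750, -3.3750, -0.3750, 1.6250, -1.3750
Σ(xᵢ − x̄)² = 313.8750 ⇒ m₂ = 313.8750/8 = 39.23438
Σ(xᵢ − x̄)³ = 3525.4688 ⇒ m₃ = 3525.4688/8 = 440.68359
m₂^(3/2) = 39.23438^(1.5) = 245.75372
g_1 = m₃ / m₂^(3/2) = 440.68359 / 245.75372 ≈ 1.7932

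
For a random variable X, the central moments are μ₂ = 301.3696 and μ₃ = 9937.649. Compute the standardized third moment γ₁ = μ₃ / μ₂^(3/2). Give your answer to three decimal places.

σ = √μ₂ = √301.3696 = 17.36000
σ³ = μ₂^(3/2) = 5231.77626
γ₁ = μ₃/σ³ = 9937.649 / 5231.77626 ≈ 1.899

1.899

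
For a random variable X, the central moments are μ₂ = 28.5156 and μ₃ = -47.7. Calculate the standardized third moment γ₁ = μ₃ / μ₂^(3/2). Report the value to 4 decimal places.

σ = √μ₂ = √28.5156 = 5.34000
σ³ = μ₂^(3/2) = 152.27330
γ₁ = μ₃/σ³ = -47.7 / 152.27330 ≈ -0.3133

-0.3133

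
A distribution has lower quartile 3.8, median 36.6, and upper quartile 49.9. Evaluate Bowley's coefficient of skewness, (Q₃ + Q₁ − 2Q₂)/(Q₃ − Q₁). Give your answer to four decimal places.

numerator: Q₃ + Q₁ − 2Q₂ = 49.9 + 3.8 − 2×36.6 = -19.5000
denominator: Q₃ − Q₁ = 49.9 − 3.8 = 46.1000
Bowley skewness = -19.5000 / 46.1000 ≈ -0.4230

-0.4230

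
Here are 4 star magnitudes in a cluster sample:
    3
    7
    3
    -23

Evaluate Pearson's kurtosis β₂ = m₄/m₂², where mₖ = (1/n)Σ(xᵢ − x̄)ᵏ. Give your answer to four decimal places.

2.2891

x̄ = -2.5000
Σ(xᵢ − x̄)² = 571.0000 ⇒ m₂ = 142.75000
Σ(xᵢ − x̄)⁴ = 186585.2500 ⇒ m₄ = 46646.31250
m₂² = 20377.56250
β₂ = m₄/m₂² = 46646.31250 / 20377.56250 ≈ 2.2891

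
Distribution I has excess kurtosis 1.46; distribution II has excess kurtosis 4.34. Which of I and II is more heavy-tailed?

Higher excess kurtosis ⇒ heavier tails relative to the normal distribution.
1.46 vs 4.34: the larger is 4.34, so II has heavier tails.

II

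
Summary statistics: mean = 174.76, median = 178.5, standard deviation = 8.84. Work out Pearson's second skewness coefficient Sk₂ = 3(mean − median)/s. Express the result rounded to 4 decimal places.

Sk₂ = 3(174.76 − 178.5) / 8.84 = 3 × -3.7400 / 8.84
    = -11.2200 / 8.84 ≈ -1.2692

-1.2692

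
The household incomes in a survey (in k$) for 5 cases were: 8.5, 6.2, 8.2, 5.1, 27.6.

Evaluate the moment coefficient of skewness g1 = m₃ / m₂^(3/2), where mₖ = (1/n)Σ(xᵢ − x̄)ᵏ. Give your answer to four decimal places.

1.4142

x̄ = (8.5 + 6.2 + 8.2 + 5.1 + 27.6) / 5 = 11.1200
deviations (xᵢ − x̄): -2.6200, -4.9200, -2.9200, -6.0200, 16.4800
Σ(xᵢ − x̄)² = 347.4280 ⇒ m₂ = 347.4280/5 = 69.48560
Σ(xᵢ − x̄)³ = 4095.6653 ⇒ m₃ = 4095.6653/5 = 819.13306
m₂^(3/2) = 69.48560^(1.5) = 579.21822
g1 = m₃ / m₂^(3/2) = 819.13306 / 579.21822 ≈ 1.4142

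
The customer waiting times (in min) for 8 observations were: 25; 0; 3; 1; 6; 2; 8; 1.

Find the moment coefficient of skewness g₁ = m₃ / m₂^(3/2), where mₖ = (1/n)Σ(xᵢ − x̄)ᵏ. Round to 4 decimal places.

x̄ = (25 + 0 + 3 + 1 + 6 + 2 + 8 + 1) / 8 = 5.7500
deviations (xᵢ − x̄): 19.2500, -5.7500, -2.7500, -4.7500, 0.2500, -3.7500, 2.2500, -4.7500
Σ(xᵢ − x̄)² = 475.5000 ⇒ m₂ = 475.5000/8 = 59.43750
Σ(xᵢ − x̄)³ = 6666.7500 ⇒ m₃ = 6666.7500/8 = 833.34375
m₂^(3/2) = 59.43750^(1.5) = 458.23768
g₁ = m₃ / m₂^(3/2) = 833.34375 / 458.23768 ≈ 1.8186

1.8186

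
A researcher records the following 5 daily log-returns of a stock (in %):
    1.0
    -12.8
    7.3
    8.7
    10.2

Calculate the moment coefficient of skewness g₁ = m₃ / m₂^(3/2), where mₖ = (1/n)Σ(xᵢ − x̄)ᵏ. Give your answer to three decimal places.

-1.059

x̄ = (1.0 - 12.8 + 7.3 + 8.7 + 10.2) / 5 = 2.8800
deviations (xᵢ − x̄): -1.8800, -15.6800, 4.4200, 5.8200, 7.3200
Σ(xᵢ − x̄)² = 356.3880 ⇒ m₂ = 356.3880/5 = 71.27760
Σ(xᵢ − x̄)³ = -3186.0557 ⇒ m₃ = -3186.0557/5 = -637.21114
m₂^(3/2) = 71.27760^(1.5) = 601.76871
g₁ = m₃ / m₂^(3/2) = -637.21114 / 601.76871 ≈ -1.059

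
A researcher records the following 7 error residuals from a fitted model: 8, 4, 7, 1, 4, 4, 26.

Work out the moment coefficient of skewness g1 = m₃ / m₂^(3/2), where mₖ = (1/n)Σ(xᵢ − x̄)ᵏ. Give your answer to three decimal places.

x̄ = (8 + 4 + 7 + 1 + 4 + 4 + 26) / 7 = 7.7143
deviations (xᵢ − x̄): 0.2857, -3.7143, -0.7143, -6.7143, -3.7143, -3.7143, 18.2857
Σ(xᵢ − x̄)² = 421.4286 ⇒ m₂ = 421.4286/7 = 60.20408
Σ(xᵢ − x̄)³ = 5657.3878 ⇒ m₃ = 5657.3878/7 = 808.19825
m₂^(3/2) = 60.20408^(1.5) = 467.13123
g1 = m₃ / m₂^(3/2) = 808.19825 / 467.13123 ≈ 1.730

1.730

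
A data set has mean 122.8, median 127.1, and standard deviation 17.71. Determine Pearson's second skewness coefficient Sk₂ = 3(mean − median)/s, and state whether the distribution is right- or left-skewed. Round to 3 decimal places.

Sk₂ = 3(122.8 − 127.1) / 17.71 = 3 × -4.3000 / 17.71
    = -12.9000 / 17.71 ≈ -0.728
Sk₂ < 0 ⇒ mean < median ⇒ left-skewed (negative skew).

-0.728, left-skewed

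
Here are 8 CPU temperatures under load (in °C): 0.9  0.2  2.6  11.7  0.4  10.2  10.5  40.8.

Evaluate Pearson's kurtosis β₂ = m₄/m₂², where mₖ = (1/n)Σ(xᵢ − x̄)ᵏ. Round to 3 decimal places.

4.731

x̄ = 9.6625
Σ(xᵢ − x̄)² = 1276.6787 ⇒ m₂ = 159.58484
Σ(xᵢ − x̄)⁴ = 963794.2955 ⇒ m₄ = 120474.28693
m₂² = 25467.32235
β₂ = m₄/m₂² = 120474.28693 / 25467.32235 ≈ 4.731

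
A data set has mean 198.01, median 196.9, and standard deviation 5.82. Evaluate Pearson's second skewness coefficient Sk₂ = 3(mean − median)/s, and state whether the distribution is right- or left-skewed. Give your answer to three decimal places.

0.572, right-skewed

Sk₂ = 3(198.01 − 196.9) / 5.82 = 3 × 1.1100 / 5.82
    = 3.3300 / 5.82 ≈ 0.572
Sk₂ > 0 ⇒ mean > median ⇒ right-skewed (positive skew).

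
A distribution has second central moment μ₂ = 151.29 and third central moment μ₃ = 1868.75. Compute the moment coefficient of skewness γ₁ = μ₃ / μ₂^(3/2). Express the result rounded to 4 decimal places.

1.0042

σ = √μ₂ = √151.29 = 12.30000
σ³ = μ₂^(3/2) = 1860.86700
γ₁ = μ₃/σ³ = 1868.75 / 1860.86700 ≈ 1.0042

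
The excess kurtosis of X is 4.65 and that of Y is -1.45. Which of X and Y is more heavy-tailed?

Higher excess kurtosis ⇒ heavier tails relative to the normal distribution.
4.65 vs -1.45: the larger is 4.65, so X has heavier tails. (X is leptokurtic — heavier-than-normal tails; the other is platykurtic.)

X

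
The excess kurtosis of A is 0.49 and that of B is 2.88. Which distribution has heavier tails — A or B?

Higher excess kurtosis ⇒ heavier tails relative to the normal distribution.
0.49 vs 2.88: the larger is 2.88, so B has heavier tails.

B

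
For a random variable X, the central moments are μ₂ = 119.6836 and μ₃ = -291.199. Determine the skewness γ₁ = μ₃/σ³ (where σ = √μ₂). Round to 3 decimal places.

σ = √μ₂ = √119.6836 = 10.94000
σ³ = μ₂^(3/2) = 1309.33858
γ₁ = μ₃/σ³ = -291.199 / 1309.33858 ≈ -0.222

-0.222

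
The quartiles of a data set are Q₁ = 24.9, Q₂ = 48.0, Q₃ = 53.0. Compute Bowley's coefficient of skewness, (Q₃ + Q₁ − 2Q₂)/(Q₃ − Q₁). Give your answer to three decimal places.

-0.644

numerator: Q₃ + Q₁ − 2Q₂ = 53.0 + 24.9 − 2×48.0 = -18.1000
denominator: Q₃ − Q₁ = 53.0 − 24.9 = 28.1000
Bowley skewness = -18.1000 / 28.1000 ≈ -0.644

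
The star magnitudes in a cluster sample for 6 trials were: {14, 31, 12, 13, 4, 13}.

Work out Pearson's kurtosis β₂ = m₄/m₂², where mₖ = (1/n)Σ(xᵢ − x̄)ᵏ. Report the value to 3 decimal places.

x̄ = 14.5000
Σ(xᵢ − x̄)² = 393.5000 ⇒ m₂ = 65.58333
Σ(xᵢ − x̄)⁴ = 86324.3750 ⇒ m₄ = 14387.39583
m₂² = 4301.17361
β₂ = m₄/m₂² = 14387.39583 / 4301.17361 ≈ 3.345

3.345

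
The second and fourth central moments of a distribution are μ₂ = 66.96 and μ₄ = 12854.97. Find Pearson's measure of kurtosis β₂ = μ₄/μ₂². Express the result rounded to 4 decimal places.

μ₂² = 66.96² = 4483.64160
μ₄/μ₂² = 12854.97 / 4483.64160 = 2.86708
β₂ ≈ 2.8671

2.8671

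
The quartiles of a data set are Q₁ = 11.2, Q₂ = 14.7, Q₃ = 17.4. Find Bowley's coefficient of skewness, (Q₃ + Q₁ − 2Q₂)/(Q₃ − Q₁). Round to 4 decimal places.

numerator: Q₃ + Q₁ − 2Q₂ = 17.4 + 11.2 − 2×14.7 = -0.8000
denominator: Q₃ − Q₁ = 17.4 − 11.2 = 6.2000
Bowley skewness = -0.8000 / 6.2000 ≈ -0.1290

-0.1290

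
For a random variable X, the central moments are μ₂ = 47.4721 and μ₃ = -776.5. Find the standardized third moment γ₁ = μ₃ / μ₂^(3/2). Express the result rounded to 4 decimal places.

-2.3740

σ = √μ₂ = √47.4721 = 6.89000
σ³ = μ₂^(3/2) = 327.08277
γ₁ = μ₃/σ³ = -776.5 / 327.08277 ≈ -2.3740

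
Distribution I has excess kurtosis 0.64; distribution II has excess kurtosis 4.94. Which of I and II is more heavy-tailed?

Higher excess kurtosis ⇒ heavier tails relative to the normal distribution.
0.64 vs 4.94: the larger is 4.94, so II has heavier tails.

II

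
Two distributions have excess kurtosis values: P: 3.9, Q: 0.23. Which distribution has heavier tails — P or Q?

Higher excess kurtosis ⇒ heavier tails relative to the normal distribution.
3.9 vs 0.23: the larger is 3.9, so P has heavier tails.

P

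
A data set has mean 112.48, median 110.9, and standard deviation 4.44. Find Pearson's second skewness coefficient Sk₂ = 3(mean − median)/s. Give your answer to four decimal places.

Sk₂ = 3(112.48 − 110.9) / 4.44 = 3 × 1.5800 / 4.44
    = 4.7400 / 4.44 ≈ 1.0676

1.0676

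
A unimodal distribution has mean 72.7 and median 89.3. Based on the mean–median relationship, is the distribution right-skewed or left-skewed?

mean − median = 72.7 − 89.3 = -16.6
mean < median ⇒ the longer tail is on the left ⇒ left-skewed (negatively skewed).

left-skewed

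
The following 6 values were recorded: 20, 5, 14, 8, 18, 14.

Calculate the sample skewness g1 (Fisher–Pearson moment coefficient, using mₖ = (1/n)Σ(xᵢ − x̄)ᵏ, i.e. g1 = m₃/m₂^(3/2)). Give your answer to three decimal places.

x̄ = (20 + 5 + 14 + 8 + 18 + 14) / 6 = 13.1667
deviations (xᵢ − x̄): 6.8333, -8.1667, 0.8333, -5.1667, 4.8333, 0.8333
Σ(xᵢ − x̄)² = 164.8333 ⇒ m₂ = 164.8333/6 = 27.47222
Σ(xᵢ − x̄)³ = -249.4444 ⇒ m₃ = -249.4444/6 = -41.57407
m₂^(3/2) = 27.47222^(1.5) = 143.99277
g1 = m₃ / m₂^(3/2) = -41.57407 / 143.99277 ≈ -0.289

-0.289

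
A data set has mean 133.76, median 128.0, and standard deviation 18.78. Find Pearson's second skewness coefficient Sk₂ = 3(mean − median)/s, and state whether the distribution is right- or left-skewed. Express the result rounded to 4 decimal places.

Sk₂ = 3(133.76 − 128.0) / 18.78 = 3 × 5.7600 / 18.78
    = 17.2800 / 18.78 ≈ 0.9201
Sk₂ > 0 ⇒ mean > median ⇒ right-skewed (positive skew).

0.9201, right-skewed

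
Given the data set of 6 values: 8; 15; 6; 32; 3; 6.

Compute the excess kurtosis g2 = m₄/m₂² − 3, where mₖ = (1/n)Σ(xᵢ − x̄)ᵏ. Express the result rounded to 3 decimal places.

x̄ = 11.6667
Σ(xᵢ − x̄)² = 577.3333 ⇒ m₂ = 96.22222
Σ(xᵢ − x̄)⁴ = 178944.4444 ⇒ m₄ = 29824.07407
m₂² = 9258.71605
g2 = m₄/m₂² − 3 = 3.22119 − 3 ≈ 0.221

0.221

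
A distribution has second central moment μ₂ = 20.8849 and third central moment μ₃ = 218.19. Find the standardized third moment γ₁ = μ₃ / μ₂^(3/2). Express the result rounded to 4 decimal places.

2.2861

σ = √μ₂ = √20.8849 = 4.57000
σ³ = μ₂^(3/2) = 95.44399
γ₁ = μ₃/σ³ = 218.19 / 95.44399 ≈ 2.2861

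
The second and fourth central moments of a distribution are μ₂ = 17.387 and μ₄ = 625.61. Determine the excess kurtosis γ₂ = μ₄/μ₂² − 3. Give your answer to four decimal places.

μ₂² = 17.387² = 302.30777
μ₄/μ₂² = 625.61 / 302.30777 = 2.06945
γ₂ = 2.06945 − 3 ≈ -0.9306

-0.9306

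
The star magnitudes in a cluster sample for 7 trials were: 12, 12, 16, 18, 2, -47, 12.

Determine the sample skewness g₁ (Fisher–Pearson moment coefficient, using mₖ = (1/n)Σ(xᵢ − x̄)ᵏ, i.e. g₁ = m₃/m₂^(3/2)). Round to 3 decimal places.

x̄ = (12 + 12 + 16 + 18 + 2 - 47 + 12) / 7 = 3.5714
deviations (xᵢ − x̄): 8.4286, 8.4286, 12.4286, 14.4286, -1.5714, -50.5714, 8.4286
Σ(xᵢ − x̄)² = 3135.7143 ⇒ m₂ = 3135.7143/7 = 447.95918
Σ(xᵢ − x̄)³ = -122618.8163 ⇒ m₃ = -122618.8163/7 = -17516.97376
m₂^(3/2) = 447.95918^(1.5) = 9481.07685
g₁ = m₃ / m₂^(3/2) = -17516.97376 / 9481.07685 ≈ -1.848

-1.848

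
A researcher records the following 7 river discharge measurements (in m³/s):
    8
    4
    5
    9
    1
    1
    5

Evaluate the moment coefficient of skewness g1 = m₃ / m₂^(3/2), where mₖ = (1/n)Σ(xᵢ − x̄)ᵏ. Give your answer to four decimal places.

x̄ = (8 + 4 + 5 + 9 + 1 + 1 + 5) / 7 = 4.7143
deviations (xᵢ − x̄): 3.2857, -0.7143, 0.2857, 4.2857, -3.7143, -3.7143, 0.2857
Σ(xᵢ − x̄)² = 57.4286 ⇒ m₂ = 57.4286/7 = 8.20408
Σ(xᵢ − x̄)³ = 11.3878 ⇒ m₃ = 11.3878/7 = 1.62682
m₂^(3/2) = 8.20408^(1.5) = 23.49876
g1 = m₃ / m₂^(3/2) = 1.62682 / 23.49876 ≈ 0.0692

0.0692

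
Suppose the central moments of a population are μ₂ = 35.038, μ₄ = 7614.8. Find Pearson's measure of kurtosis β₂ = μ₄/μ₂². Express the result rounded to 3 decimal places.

6.203

μ₂² = 35.038² = 1227.66144
μ₄/μ₂² = 7614.8 / 1227.66144 = 6.20269
β₂ ≈ 6.203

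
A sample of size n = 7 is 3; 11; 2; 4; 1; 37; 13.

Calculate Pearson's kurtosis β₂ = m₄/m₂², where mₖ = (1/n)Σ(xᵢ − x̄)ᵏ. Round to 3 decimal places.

x̄ = 10.1429
Σ(xᵢ − x̄)² = 968.8571 ⇒ m₂ = 138.40816
Σ(xᵢ − x̄)⁴ = 535760.7872 ⇒ m₄ = 76537.25531
m₂² = 19156.81966
β₂ = m₄/m₂² = 76537.25531 / 19156.81966 ≈ 3.995

3.995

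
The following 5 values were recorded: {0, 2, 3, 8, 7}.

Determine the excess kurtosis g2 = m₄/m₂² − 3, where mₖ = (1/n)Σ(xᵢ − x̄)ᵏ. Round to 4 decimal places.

x̄ = 4.0000
Σ(xᵢ − x̄)² = 46.0000 ⇒ m₂ = 9.20000
Σ(xᵢ − x̄)⁴ = 610.0000 ⇒ m₄ = 122.00000
m₂² = 84.64000
g2 = m₄/m₂² − 3 = 1.44140 − 3 ≈ -1.5586

-1.5586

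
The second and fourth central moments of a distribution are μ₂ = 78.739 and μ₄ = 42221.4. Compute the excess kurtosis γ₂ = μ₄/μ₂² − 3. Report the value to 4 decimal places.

3.8101

μ₂² = 78.739² = 6199.83012
μ₄/μ₂² = 42221.4 / 6199.83012 = 6.81009
γ₂ = 6.81009 − 3 ≈ 3.8101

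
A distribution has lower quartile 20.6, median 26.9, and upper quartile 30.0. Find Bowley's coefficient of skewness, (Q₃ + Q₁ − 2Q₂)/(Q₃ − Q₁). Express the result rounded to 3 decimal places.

numerator: Q₃ + Q₁ − 2Q₂ = 30.0 + 20.6 − 2×26.9 = -3.2000
denominator: Q₃ − Q₁ = 30.0 − 20.6 = 9.4000
Bowley skewness = -3.2000 / 9.4000 ≈ -0.340

-0.340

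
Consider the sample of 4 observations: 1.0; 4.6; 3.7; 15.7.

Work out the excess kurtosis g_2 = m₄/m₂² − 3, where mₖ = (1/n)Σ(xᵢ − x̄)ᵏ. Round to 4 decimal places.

x̄ = 6.2500
Σ(xᵢ − x̄)² = 126.0900 ⇒ m₂ = 31.52250
Σ(xᵢ − x̄)⁴ = 8784.3224 ⇒ m₄ = 2196.08061
m₂² = 993.66801
g_2 = m₄/m₂² − 3 = 2.21007 − 3 ≈ -0.7899

-0.7899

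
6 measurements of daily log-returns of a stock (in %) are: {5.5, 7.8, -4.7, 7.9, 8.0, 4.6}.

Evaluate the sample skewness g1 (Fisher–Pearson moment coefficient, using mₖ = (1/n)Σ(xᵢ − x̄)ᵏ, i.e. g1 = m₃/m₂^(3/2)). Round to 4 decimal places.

-1.4706

x̄ = (5.5 + 7.8 - 4.7 + 7.9 + 8.0 + 4.6) / 6 = 4.8500
deviations (xᵢ − x̄): 0.6500, 2.9500, -9.5500, 3.0500, 3.1500, -0.2500
Σ(xᵢ − x̄)² = 119.6150 ⇒ m₂ = 119.6150/6 = 19.93583
Σ(xᵢ − x̄)³ = -785.4240 ⇒ m₃ = -785.4240/6 = -130.90400
m₂^(3/2) = 19.93583^(1.5) = 89.01262
g1 = m₃ / m₂^(3/2) = -130.90400 / 89.01262 ≈ -1.4706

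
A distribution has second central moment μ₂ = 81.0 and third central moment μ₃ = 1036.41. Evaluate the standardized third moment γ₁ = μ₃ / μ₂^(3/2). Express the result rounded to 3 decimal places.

σ = √μ₂ = √81.0 = 9.00000
σ³ = μ₂^(3/2) = 729.00000
γ₁ = μ₃/σ³ = 1036.41 / 729.00000 ≈ 1.422

1.422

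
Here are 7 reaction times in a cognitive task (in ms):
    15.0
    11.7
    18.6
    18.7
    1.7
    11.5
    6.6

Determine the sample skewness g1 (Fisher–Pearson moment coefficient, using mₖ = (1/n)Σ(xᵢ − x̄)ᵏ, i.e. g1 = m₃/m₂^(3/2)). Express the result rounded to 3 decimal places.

x̄ = (15.0 + 11.7 + 18.6 + 18.7 + 1.7 + 11.5 + 6.6) / 7 = 11.9714
deviations (xᵢ − x̄): 3.0286, -0.2714, 6.6286, 6.7286, -10.2714, -0.4714, -5.3714
Σ(xᵢ − x̄)² = 233.0343 ⇒ m₂ = 233.0343/7 = 33.29061
Σ(xᵢ − x̄)³ = -615.1095 ⇒ m₃ = -615.1095/7 = -87.87278
m₂^(3/2) = 33.29061^(1.5) = 192.08023
g1 = m₃ / m₂^(3/2) = -87.87278 / 192.08023 ≈ -0.457

-0.457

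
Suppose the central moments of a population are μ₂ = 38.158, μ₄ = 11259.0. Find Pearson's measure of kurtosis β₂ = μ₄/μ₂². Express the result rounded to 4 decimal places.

μ₂² = 38.158² = 1456.03296
μ₄/μ₂² = 11259.0 / 1456.03296 = 7.73265
β₂ ≈ 7.7327

7.7327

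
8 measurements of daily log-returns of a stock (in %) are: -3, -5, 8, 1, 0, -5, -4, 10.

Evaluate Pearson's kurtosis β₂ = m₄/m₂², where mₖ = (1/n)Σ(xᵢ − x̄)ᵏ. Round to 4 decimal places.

x̄ = 0.2500
Σ(xᵢ − x̄)² = 239.5000 ⇒ m₂ = 29.93750
Σ(xᵢ − x̄)⁴ = 14601.9063 ⇒ m₄ = 1825.23828
m₂² = 896.25391
β₂ = m₄/m₂² = 1825.23828 / 896.25391 ≈ 2.0365

2.0365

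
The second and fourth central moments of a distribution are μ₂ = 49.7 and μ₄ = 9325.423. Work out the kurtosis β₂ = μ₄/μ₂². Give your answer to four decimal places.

μ₂² = 49.7² = 2470.09000
μ₄/μ₂² = 9325.423 / 2470.09000 = 3.77534
β₂ ≈ 3.7753

3.7753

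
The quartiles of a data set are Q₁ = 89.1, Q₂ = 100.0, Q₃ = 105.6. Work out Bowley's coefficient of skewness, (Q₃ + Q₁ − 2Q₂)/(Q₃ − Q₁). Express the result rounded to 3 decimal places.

-0.321

numerator: Q₃ + Q₁ − 2Q₂ = 105.6 + 89.1 − 2×100.0 = -5.3000
denominator: Q₃ − Q₁ = 105.6 − 89.1 = 16.5000
Bowley skewness = -5.3000 / 16.5000 ≈ -0.321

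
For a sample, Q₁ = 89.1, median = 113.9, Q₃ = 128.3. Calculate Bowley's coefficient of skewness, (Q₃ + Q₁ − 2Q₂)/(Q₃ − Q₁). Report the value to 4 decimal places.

-0.2653

numerator: Q₃ + Q₁ − 2Q₂ = 128.3 + 89.1 − 2×113.9 = -10.4000
denominator: Q₃ − Q₁ = 128.3 − 89.1 = 39.2000
Bowley skewness = -10.4000 / 39.2000 ≈ -0.2653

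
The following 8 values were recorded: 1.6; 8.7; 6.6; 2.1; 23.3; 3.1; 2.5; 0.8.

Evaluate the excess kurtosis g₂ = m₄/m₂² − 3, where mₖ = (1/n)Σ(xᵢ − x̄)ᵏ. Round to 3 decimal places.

x̄ = 6.0875
Σ(xᵢ − x̄)² = 389.1487 ⇒ m₂ = 48.64359
Σ(xᵢ − x̄)⁴ = 89507.9273 ⇒ m₄ = 11188.49091
m₂² = 2366.19921
g₂ = m₄/m₂² − 3 = 4.72847 − 3 ≈ 1.728

1.728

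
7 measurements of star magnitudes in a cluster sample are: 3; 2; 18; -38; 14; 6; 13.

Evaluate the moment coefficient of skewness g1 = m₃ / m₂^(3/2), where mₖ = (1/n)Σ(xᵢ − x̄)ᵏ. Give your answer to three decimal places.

-1.620

x̄ = (3 + 2 + 18 - 38 + 14 + 6 + 13) / 7 = 2.5714
deviations (xᵢ − x̄): 0.4286, -0.5714, 15.4286, -40.5714, 11.4286, 3.4286, 10.4286
Σ(xᵢ − x̄)² = 2135.7143 ⇒ m₂ = 2135.7143/7 = 305.10204
Σ(xᵢ − x̄)³ = -60442.5306 ⇒ m₃ = -60442.5306/7 = -8634.64723
m₂^(3/2) = 305.10204^(1.5) = 5329.26933
g1 = m₃ / m₂^(3/2) = -8634.64723 / 5329.26933 ≈ -1.620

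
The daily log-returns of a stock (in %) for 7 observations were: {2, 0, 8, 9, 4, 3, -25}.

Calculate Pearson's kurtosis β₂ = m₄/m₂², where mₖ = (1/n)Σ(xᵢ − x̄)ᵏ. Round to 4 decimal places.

x̄ = 0.1429
Σ(xᵢ − x̄)² = 798.8571 ⇒ m₂ = 114.12245
Σ(xᵢ − x̄)⁴ = 409895.6851 ⇒ m₄ = 58556.52645
m₂² = 13023.93336
β₂ = m₄/m₂² = 58556.52645 / 13023.93336 ≈ 4.4961

4.4961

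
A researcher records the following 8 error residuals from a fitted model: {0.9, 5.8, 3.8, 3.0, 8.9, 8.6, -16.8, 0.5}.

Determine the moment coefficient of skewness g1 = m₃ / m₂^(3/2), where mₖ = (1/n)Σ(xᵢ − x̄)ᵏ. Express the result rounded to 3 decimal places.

-1.612

x̄ = (0.9 + 5.8 + 3.8 + 3.0 + 8.9 + 8.6 - 16.8 + 0.5) / 8 = 1.8375
deviations (xᵢ − x̄): -0.9375, 3.9625, 1.9625, 1.1625, 7.0625, 6.7625, -18.6375, -1.3375
Σ(xᵢ − x̄)² = 466.5387 ⇒ m₂ = 466.5387/8 = 58.31734
Σ(xᵢ − x̄)³ = -5744.1970 ⇒ m₃ = -5744.1970/8 = -718.02463
m₂^(3/2) = 58.31734^(1.5) = 445.34502
g1 = m₃ / m₂^(3/2) = -718.02463 / 445.34502 ≈ -1.612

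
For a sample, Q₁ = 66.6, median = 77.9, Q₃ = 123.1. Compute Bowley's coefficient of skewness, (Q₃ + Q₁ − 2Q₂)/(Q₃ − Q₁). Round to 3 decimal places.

0.600

numerator: Q₃ + Q₁ − 2Q₂ = 123.1 + 66.6 − 2×77.9 = 33.9000
denominator: Q₃ − Q₁ = 123.1 − 66.6 = 56.5000
Bowley skewness = 33.9000 / 56.5000 ≈ 0.600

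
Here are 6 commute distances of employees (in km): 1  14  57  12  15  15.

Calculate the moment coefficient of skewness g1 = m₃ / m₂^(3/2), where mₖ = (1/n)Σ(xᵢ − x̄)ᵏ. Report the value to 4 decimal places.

x̄ = (1 + 14 + 57 + 12 + 15 + 15) / 6 = 19.0000
deviations (xᵢ − x̄): -18.0000, -5.0000, 38.0000, -7.0000, -4.0000, -4.0000
Σ(xᵢ − x̄)² = 1874.0000 ⇒ m₂ = 1874.0000/6 = 312.33333
Σ(xᵢ − x̄)³ = 48444.0000 ⇒ m₃ = 48444.0000/6 = 8074.00000
m₂^(3/2) = 312.33333^(1.5) = 5519.85290
g1 = m₃ / m₂^(3/2) = 8074.00000 / 5519.85290 ≈ 1.4627

1.4627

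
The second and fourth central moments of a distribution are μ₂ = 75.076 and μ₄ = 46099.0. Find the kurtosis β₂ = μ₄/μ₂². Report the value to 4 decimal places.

μ₂² = 75.076² = 5636.40578
μ₄/μ₂² = 46099.0 / 5636.40578 = 8.17879
β₂ ≈ 8.1788

8.1788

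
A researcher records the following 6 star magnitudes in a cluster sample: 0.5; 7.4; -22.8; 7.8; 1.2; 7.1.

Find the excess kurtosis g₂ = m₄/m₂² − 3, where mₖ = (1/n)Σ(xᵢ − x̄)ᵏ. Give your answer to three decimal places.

x̄ = 0.2000
Σ(xᵢ − x̄)² = 687.3000 ⇒ m₂ = 114.55000
Σ(xᵢ − x̄)⁴ = 288132.3234 ⇒ m₄ = 48022.05390
m₂² = 13121.70250
g₂ = m₄/m₂² − 3 = 3.65974 − 3 ≈ 0.660

0.660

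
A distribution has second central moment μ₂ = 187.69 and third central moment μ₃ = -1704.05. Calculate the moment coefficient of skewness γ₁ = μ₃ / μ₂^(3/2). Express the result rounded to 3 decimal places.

σ = √μ₂ = √187.69 = 13.70000
σ³ = μ₂^(3/2) = 2571.35300
γ₁ = μ₃/σ³ = -1704.05 / 2571.35300 ≈ -0.663

-0.663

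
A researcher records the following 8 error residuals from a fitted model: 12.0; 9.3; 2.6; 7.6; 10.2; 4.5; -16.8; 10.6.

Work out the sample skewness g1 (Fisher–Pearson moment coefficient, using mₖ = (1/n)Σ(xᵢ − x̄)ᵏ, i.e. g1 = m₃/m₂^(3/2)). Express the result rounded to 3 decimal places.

x̄ = (12.0 + 9.3 + 2.6 + 7.6 + 10.2 + 4.5 - 16.8 + 10.6) / 8 = 5.0000
deviations (xᵢ − x̄): 7.0000, 4.3000, -2.4000, 2.6000, 5.2000, -0.5000, -21.8000, 5.6000
Σ(xᵢ − x̄)² = 613.9000 ⇒ m₂ = 613.9000/8 = 76.73750
Σ(xᵢ − x̄)³ = -9617.8740 ⇒ m₃ = -9617.8740/8 = -1202.23425
m₂^(3/2) = 76.73750^(1.5) = 672.22006
g1 = m₃ / m₂^(3/2) = -1202.23425 / 672.22006 ≈ -1.788

-1.788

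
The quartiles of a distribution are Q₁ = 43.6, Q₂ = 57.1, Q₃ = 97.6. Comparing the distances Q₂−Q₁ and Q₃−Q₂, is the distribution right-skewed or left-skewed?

right-skewed

Q₂ − Q₁ = 13.5;  Q₃ − Q₂ = 40.5
Q₃ − Q₂ > Q₂ − Q₁ ⇒ the upper half is more spread out ⇒ right-skewed.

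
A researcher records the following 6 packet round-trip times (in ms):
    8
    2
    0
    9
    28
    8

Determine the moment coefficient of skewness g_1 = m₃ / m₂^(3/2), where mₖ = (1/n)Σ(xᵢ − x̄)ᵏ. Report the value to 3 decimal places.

x̄ = (8 + 2 + 0 + 9 + 28 + 8) / 6 = 9.1667
deviations (xᵢ − x̄): -1.1667, -7.1667, -9.1667, -0.1667, 18.8333, -1.1667
Σ(xᵢ − x̄)² = 492.8333 ⇒ m₂ = 492.8333/6 = 82.13889
Σ(xᵢ − x̄)³ = 5538.5556 ⇒ m₃ = 5538.5556/6 = 923.09259
m₂^(3/2) = 82.13889^(1.5) = 744.42892
g_1 = m₃ / m₂^(3/2) = 923.09259 / 744.42892 ≈ 1.240

1.240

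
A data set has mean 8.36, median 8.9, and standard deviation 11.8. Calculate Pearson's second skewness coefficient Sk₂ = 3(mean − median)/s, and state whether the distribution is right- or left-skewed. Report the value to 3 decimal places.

-0.137, left-skewed

Sk₂ = 3(8.36 − 8.9) / 11.8 = 3 × -0.5400 / 11.8
    = -1.6200 / 11.8 ≈ -0.137
Sk₂ < 0 ⇒ mean < median ⇒ left-skewed (negative skew).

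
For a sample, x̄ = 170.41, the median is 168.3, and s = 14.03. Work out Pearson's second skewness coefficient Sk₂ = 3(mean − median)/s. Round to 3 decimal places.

Sk₂ = 3(170.41 − 168.3) / 14.03 = 3 × 2.1100 / 14.03
    = 6.3300 / 14.03 ≈ 0.451

0.451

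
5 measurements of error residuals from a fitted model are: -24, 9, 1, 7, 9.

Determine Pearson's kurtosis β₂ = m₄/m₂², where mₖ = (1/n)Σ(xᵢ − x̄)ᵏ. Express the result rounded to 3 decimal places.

2.964

x̄ = 0.4000
Σ(xᵢ − x̄)² = 787.2000 ⇒ m₂ = 157.44000
Σ(xᵢ − x̄)⁴ = 367291.2960 ⇒ m₄ = 73458.25920
m₂² = 24787.35360
β₂ = m₄/m₂² = 73458.25920 / 24787.35360 ≈ 2.964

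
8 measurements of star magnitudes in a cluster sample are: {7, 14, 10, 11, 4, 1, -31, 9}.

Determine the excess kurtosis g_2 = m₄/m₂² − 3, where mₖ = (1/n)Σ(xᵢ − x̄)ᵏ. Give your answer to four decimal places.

2.2644

x̄ = 3.1250
Σ(xᵢ − x̄)² = 1446.8750 ⇒ m₂ = 180.85938
Σ(xᵢ − x̄)⁴ = 1377601.1504 ⇒ m₄ = 172200.14380
m₂² = 32710.11353
g_2 = m₄/m₂² − 3 = 5.26443 − 3 ≈ 2.2644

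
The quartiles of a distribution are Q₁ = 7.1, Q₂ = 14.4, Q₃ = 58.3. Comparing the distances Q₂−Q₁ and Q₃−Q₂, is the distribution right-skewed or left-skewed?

Q₂ − Q₁ = 7.3;  Q₃ − Q₂ = 43.9
Q₃ − Q₂ > Q₂ − Q₁ ⇒ the upper half is more spread out ⇒ right-skewed.

right-skewed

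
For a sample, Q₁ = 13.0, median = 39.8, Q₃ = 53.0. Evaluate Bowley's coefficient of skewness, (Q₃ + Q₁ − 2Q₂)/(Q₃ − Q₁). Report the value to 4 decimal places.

-0.3400

numerator: Q₃ + Q₁ − 2Q₂ = 53.0 + 13.0 − 2×39.8 = -13.6000
denominator: Q₃ − Q₁ = 53.0 − 13.0 = 40.0000
Bowley skewness = -13.6000 / 40.0000 ≈ -0.3400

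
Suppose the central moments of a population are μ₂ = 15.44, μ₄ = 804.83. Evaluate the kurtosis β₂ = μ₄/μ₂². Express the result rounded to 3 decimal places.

μ₂² = 15.44² = 238.39360
μ₄/μ₂² = 804.83 / 238.39360 = 3.37606
β₂ ≈ 3.376

3.376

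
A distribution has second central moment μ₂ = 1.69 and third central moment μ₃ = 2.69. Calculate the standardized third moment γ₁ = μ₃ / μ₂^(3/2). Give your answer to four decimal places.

1.2244

σ = √μ₂ = √1.69 = 1.30000
σ³ = μ₂^(3/2) = 2.19700
γ₁ = μ₃/σ³ = 2.69 / 2.19700 ≈ 1.2244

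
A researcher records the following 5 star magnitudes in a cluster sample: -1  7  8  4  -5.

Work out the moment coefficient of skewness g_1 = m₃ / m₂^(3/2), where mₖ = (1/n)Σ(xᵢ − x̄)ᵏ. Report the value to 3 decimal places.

x̄ = (-1 + 7 + 8 + 4 - 5) / 5 = 2.6000
deviations (xᵢ − x̄): -3.6000, 4.4000, 5.4000, 1.4000, -7.6000
Σ(xᵢ − x̄)² = 121.2000 ⇒ m₂ = 121.2000/5 = 24.24000
Σ(xᵢ − x̄)³ = -240.2400 ⇒ m₃ = -240.2400/5 = -48.04800
m₂^(3/2) = 24.24000^(1.5) = 119.34354
g_1 = m₃ / m₂^(3/2) = -48.04800 / 119.34354 ≈ -0.403

-0.403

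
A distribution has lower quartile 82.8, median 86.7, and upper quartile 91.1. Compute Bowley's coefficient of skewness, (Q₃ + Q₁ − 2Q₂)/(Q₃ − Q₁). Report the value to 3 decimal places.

0.060

numerator: Q₃ + Q₁ − 2Q₂ = 91.1 + 82.8 − 2×86.7 = 0.5000
denominator: Q₃ − Q₁ = 91.1 − 82.8 = 8.3000
Bowley skewness = 0.5000 / 8.3000 ≈ 0.060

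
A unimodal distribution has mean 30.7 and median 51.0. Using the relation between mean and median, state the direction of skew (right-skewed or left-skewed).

left-skewed

mean − median = 30.7 − 51.0 = -20.3
mean < median ⇒ the longer tail is on the left ⇒ left-skewed (negatively skewed).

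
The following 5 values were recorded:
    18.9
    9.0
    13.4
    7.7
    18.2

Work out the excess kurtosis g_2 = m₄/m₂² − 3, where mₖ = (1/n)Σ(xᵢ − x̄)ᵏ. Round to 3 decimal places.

x̄ = 13.4400
Σ(xᵢ − x̄)² = 105.1320 ⇒ m₂ = 21.02640
Σ(xᵢ − x̄)⁴ = 2876.2687 ⇒ m₄ = 575.25374
m₂² = 442.10950
g_2 = m₄/m₂² − 3 = 1.30116 − 3 ≈ -1.699

-1.699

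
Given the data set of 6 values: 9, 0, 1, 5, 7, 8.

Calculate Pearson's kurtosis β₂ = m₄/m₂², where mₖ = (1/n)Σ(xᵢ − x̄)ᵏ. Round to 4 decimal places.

1.5110

x̄ = 5.0000
Σ(xᵢ − x̄)² = 70.0000 ⇒ m₂ = 11.66667
Σ(xᵢ − x̄)⁴ = 1234.0000 ⇒ m₄ = 205.66667
m₂² = 136.11111
β₂ = m₄/m₂² = 205.66667 / 136.11111 ≈ 1.5110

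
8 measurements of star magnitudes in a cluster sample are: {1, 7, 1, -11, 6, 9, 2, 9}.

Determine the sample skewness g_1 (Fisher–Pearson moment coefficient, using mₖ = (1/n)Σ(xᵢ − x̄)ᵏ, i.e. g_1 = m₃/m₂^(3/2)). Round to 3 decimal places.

-1.206

x̄ = (1 + 7 + 1 - 11 + 6 + 9 + 2 + 9) / 8 = 3.0000
deviations (xᵢ − x̄): -2.0000, 4.0000, -2.0000, -14.0000, 3.0000, 6.0000, -1.0000, 6.0000
Σ(xᵢ − x̄)² = 302.0000 ⇒ m₂ = 302.0000/8 = 37.75000
Σ(xᵢ − x̄)³ = -2238.0000 ⇒ m₃ = -2238.0000/8 = -279.75000
m₂^(3/2) = 37.75000^(1.5) = 231.93988
g_1 = m₃ / m₂^(3/2) = -279.75000 / 231.93988 ≈ -1.206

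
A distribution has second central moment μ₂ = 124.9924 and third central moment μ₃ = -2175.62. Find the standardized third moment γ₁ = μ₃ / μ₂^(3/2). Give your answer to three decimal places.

σ = √μ₂ = √124.9924 = 11.18000
σ³ = μ₂^(3/2) = 1397.41503
γ₁ = μ₃/σ³ = -2175.62 / 1397.41503 ≈ -1.557

-1.557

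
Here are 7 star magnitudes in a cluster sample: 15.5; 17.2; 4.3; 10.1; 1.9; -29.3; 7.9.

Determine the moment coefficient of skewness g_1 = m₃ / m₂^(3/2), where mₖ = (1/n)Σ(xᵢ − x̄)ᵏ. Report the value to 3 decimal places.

-1.526

x̄ = (15.5 + 17.2 + 4.3 + 10.1 + 1.9 - 29.3 + 7.9) / 7 = 3.9429
deviations (xᵢ − x̄): 11.5571, 13.2571, 0.3571, 6.1571, -2.0429, -33.2429, 3.9571
Σ(xᵢ − x̄)² = 1472.2771 ⇒ m₂ = 1472.2771/7 = 210.32531
Σ(xᵢ − x̄)³ = -32575.7363 ⇒ m₃ = -32575.7363/7 = -4653.67662
m₂^(3/2) = 210.32531^(1.5) = 3050.26305
g_1 = m₃ / m₂^(3/2) = -4653.67662 / 3050.26305 ≈ -1.526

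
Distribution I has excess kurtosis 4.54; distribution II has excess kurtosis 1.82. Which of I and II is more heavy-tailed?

I

Higher excess kurtosis ⇒ heavier tails relative to the normal distribution.
4.54 vs 1.82: the larger is 4.54, so I has heavier tails.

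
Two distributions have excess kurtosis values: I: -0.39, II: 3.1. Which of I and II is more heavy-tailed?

II

Higher excess kurtosis ⇒ heavier tails relative to the normal distribution.
-0.39 vs 3.1: the larger is 3.1, so II has heavier tails. (II is leptokurtic — heavier-than-normal tails; the other is platykurtic.)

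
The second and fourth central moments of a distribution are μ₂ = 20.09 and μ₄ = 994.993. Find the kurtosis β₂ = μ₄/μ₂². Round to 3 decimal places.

μ₂² = 20.09² = 403.60810
μ₄/μ₂² = 994.993 / 403.60810 = 2.46525
β₂ ≈ 2.465

2.465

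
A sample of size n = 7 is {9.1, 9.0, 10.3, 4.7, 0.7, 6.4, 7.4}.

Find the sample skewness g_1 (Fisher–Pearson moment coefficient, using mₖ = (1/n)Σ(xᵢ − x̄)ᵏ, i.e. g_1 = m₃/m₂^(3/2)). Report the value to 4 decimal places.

-0.8699

x̄ = (9.1 + 9.0 + 10.3 + 4.7 + 0.7 + 6.4 + 7.4) / 7 = 6.8000
deviations (xᵢ − x̄): 2.3000, 2.2000, 3.5000, -2.1000, -6.1000, -0.4000, 0.6000
Σ(xᵢ − x̄)² = 64.5200 ⇒ m₂ = 64.5200/7 = 9.21714
Σ(xᵢ − x̄)³ = -170.4000 ⇒ m₃ = -170.4000/7 = -24.34286
m₂^(3/2) = 9.21714^(1.5) = 27.98301
g_1 = m₃ / m₂^(3/2) = -24.34286 / 27.98301 ≈ -0.8699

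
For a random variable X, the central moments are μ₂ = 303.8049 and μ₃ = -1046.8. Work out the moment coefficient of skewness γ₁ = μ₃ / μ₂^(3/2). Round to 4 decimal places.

σ = √μ₂ = √303.8049 = 17.43000
σ³ = μ₂^(3/2) = 5295.31941
γ₁ = μ₃/σ³ = -1046.8 / 5295.31941 ≈ -0.1977

-0.1977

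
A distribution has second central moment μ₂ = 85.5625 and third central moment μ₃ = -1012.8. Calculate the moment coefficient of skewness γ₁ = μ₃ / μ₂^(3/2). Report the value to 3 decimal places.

-1.280

σ = √μ₂ = √85.5625 = 9.25000
σ³ = μ₂^(3/2) = 791.45313
γ₁ = μ₃/σ³ = -1012.8 / 791.45313 ≈ -1.280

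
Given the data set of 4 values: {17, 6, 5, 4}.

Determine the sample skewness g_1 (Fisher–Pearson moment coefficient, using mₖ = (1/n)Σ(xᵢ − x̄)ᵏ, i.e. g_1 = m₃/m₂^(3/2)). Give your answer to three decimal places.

x̄ = (17 + 6 + 5 + 4) / 4 = 8.0000
deviations (xᵢ − x̄): 9.0000, -2.0000, -3.0000, -4.0000
Σ(xᵢ − x̄)² = 110.0000 ⇒ m₂ = 110.0000/4 = 27.50000
Σ(xᵢ − x̄)³ = 630.0000 ⇒ m₃ = 630.0000/4 = 157.50000
m₂^(3/2) = 27.50000^(1.5) = 144.21122
g_1 = m₃ / m₂^(3/2) = 157.50000 / 144.21122 ≈ 1.092

1.092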